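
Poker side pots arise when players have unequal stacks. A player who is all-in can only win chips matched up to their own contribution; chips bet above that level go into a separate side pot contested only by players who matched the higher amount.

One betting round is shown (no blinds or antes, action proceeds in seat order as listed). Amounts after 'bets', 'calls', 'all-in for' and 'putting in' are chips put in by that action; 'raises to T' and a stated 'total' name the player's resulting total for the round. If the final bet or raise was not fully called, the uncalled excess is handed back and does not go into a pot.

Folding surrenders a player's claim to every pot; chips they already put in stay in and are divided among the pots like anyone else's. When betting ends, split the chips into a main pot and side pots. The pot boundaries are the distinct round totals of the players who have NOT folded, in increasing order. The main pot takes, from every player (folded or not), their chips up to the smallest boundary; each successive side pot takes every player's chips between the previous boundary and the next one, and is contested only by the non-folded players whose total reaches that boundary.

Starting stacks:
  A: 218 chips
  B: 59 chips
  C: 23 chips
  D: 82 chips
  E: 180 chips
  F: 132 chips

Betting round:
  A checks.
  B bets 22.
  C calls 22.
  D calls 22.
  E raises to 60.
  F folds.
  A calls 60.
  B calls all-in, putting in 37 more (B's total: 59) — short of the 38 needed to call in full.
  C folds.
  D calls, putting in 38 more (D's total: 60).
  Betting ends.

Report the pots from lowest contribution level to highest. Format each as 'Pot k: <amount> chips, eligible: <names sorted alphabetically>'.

Contributions: A=60, B=59, C=22, D=60, E=60
Folded: C, F
Pot levels (distinct totals of non-folded players): 59, 60
Layer 1-59: A 59 + B 59 + C 22 + D 59 + E 59 = 258 chips; eligible A, B, D, E
Layer 60-60: 1 each from A, D, E = 1*3 = 3 chips; eligible A, D, E

Pot 1: 258 chips, eligible: A, B, D, E
Pot 2: 3 chips, eligible: A, D, E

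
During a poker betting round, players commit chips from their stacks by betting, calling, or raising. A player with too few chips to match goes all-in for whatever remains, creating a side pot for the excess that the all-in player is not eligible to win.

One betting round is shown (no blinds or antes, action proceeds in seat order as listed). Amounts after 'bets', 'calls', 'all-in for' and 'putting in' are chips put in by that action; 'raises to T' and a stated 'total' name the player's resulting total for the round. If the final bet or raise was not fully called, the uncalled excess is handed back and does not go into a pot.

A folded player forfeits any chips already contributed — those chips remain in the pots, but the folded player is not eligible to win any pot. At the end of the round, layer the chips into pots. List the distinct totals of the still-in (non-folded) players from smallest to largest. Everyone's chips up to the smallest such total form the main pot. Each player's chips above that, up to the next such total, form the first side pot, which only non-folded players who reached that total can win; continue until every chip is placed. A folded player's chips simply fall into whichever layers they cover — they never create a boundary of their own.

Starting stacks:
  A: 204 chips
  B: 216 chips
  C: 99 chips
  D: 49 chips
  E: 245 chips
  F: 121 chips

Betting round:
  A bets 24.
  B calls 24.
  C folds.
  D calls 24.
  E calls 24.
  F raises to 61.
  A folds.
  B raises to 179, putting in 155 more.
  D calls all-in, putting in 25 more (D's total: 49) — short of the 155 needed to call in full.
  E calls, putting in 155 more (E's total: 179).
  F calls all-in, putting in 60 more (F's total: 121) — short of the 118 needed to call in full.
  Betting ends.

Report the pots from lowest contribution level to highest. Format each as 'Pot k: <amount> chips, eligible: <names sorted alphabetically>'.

Contributions: A=24, B=179, D=49, E=179, F=121
Folded: A, C
Pot levels (distinct totals of non-folded players): 49, 121, 179
Layer 1-49: A 24 + B 49 + D 49 + E 49 + F 49 = 220 chips; eligible B, D, E, F
Layer 50-121: 72 each from B, E, F = 72*3 = 216 chips; eligible B, E, F
Layer 122-179: 58 each from B, E = 58*2 = 116 chips; eligible B, E

Pot 1: 220 chips, eligible: B, D, E, F
Pot 2: 216 chips, eligible: B, E, F
Pot 3: 116 chips, eligible: B, E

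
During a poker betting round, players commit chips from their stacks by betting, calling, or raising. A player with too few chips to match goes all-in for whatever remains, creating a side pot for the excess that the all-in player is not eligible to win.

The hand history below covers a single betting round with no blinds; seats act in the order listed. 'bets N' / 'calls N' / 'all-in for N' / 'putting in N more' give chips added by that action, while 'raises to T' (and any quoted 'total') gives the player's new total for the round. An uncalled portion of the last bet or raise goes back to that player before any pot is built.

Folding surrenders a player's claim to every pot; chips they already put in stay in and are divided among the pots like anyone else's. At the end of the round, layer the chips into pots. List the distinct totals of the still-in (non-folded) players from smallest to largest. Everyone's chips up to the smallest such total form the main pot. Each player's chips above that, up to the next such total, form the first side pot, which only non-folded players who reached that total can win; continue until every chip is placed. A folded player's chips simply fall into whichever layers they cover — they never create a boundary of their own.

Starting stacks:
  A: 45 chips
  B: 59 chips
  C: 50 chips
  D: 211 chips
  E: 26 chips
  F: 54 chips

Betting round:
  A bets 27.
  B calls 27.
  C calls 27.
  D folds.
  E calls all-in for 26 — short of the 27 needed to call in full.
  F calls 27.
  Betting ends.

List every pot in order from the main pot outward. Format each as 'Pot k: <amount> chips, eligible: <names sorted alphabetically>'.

Contributions: A=27, B=27, C=27, E=26, F=27
Folded: D
Pot levels (distinct totals of non-folded players): 26, 27
Layer 1-26: 26 each from A, B, C, E, F = 26*5 = 130 chips; eligible A, B, C, E, F
Layer 27-27: 1 each from A, B, C, F = 1*4 = 4 chips; eligible A, B, C, F

Pot 1: 130 chips, eligible: A, B, C, E, F
Pot 2: 4 chips, eligible: A, B, C, F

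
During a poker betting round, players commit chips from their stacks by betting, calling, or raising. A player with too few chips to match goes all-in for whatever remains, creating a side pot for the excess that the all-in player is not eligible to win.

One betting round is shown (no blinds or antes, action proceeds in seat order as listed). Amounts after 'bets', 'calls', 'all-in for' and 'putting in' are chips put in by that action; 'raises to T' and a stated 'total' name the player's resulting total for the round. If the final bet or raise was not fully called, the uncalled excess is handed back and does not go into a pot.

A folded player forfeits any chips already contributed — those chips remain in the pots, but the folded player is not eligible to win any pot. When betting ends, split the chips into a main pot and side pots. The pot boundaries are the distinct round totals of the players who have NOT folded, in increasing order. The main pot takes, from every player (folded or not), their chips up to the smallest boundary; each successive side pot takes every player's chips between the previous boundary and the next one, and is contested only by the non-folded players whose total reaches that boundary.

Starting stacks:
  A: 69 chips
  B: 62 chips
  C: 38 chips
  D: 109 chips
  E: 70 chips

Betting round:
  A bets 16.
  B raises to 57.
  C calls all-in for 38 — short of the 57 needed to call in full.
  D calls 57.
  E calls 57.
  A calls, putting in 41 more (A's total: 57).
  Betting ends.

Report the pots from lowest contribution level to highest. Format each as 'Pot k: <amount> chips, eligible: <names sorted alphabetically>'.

Contributions: A=57, B=57, C=38, D=57, E=57
Pot levels (distinct totals of non-folded players): 38, 57
Layer 1-38: 38 each from A, B, C, D, E = 38*5 = 190 chips; eligible A, B, C, D, E
Layer 39-57: 19 each from A, B, D, E = 19*4 = 76 chips; eligible A, B, D, E

Pot 1: 190 chips, eligible: A, B, C, D, E
Pot 2: 76 chips, eligible: A, B, D, E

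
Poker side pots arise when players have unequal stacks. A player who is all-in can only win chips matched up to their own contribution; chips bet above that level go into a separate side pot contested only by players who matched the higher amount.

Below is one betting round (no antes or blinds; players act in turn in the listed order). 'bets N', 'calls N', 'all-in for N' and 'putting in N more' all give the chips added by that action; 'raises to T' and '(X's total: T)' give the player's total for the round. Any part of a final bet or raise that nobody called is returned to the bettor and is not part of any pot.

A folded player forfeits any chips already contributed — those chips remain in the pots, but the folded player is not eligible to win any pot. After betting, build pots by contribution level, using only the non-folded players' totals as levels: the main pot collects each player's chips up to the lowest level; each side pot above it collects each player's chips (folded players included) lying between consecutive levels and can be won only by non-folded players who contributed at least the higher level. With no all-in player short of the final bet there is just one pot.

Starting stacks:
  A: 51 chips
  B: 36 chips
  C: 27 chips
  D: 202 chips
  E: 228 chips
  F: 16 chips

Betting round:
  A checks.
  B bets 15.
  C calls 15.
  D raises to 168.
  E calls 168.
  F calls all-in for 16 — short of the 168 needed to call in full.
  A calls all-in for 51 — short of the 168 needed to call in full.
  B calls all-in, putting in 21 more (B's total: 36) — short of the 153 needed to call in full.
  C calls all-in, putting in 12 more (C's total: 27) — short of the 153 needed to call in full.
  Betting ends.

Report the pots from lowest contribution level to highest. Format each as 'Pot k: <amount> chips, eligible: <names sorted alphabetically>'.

Pot 1: 96 chips, eligible: A, B, C, D, E, F
Pot 2: 55 chips, eligible: A, B, C, D, E
Pot 3: 36 chips, eligible: A, B, D, E
Pot 4: 45 chips, eligible: A, D, E
Pot 5: 234 chips, eligible: D, E

Derivation:
Contributions: A=51, B=36, C=27, D=168, E=168, F=16
Pot levels (distinct totals of non-folded players): 16, 27, 36, 51, 168
Layer 1-16: 16 each from A, B, C, D, E, F = 16*6 = 96 chips; eligible A, B, C, D, E, F
Layer 17-27: 11 each from A, B, C, D, E = 11*5 = 55 chips; eligible A, B, C, D, E
Layer 28-36: 9 each from A, B, D, E = 9*4 = 36 chips; eligible A, B, D, E
Layer 37-51: 15 each from A, D, E = 15*3 = 45 chips; eligible A, D, E
Layer 52-168: 117 each from D, E = 117*2 = 234 chips; eligible D, E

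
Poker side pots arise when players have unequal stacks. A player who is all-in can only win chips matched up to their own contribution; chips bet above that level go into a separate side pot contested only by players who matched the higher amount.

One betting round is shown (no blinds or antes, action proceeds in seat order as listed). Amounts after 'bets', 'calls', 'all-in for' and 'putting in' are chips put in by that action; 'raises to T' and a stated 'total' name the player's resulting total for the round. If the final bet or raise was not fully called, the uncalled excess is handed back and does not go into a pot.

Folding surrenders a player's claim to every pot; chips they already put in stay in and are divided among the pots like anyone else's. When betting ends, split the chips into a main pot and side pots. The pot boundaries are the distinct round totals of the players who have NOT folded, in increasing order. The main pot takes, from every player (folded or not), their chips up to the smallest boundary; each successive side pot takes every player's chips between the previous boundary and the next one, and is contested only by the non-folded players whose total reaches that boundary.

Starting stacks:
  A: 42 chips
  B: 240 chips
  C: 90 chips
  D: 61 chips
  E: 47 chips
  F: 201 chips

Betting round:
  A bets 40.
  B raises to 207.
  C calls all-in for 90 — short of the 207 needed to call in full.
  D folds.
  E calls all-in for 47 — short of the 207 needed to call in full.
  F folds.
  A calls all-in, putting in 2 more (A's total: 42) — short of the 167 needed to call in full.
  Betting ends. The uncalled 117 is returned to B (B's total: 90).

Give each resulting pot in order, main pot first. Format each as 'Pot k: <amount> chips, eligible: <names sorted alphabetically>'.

Pot 1: 168 chips, eligible: A, B, C, E
Pot 2: 15 chips, eligible: B, C, E
Pot 3: 86 chips, eligible: B, C

Derivation:
Contributions (after 117 returned to B): A=42, B=90, C=90, E=47
Folded: D, F
Pot levels (distinct totals of non-folded players): 42, 47, 90
Layer 1-42: 42 each from A, B, C, E = 42*4 = 168 chips; eligible A, B, C, E
Layer 43-47: 5 each from B, C, E = 5*3 = 15 chips; eligible B, C, E
Layer 48-90: 43 each from B, C = 43*2 = 86 chips; eligible B, C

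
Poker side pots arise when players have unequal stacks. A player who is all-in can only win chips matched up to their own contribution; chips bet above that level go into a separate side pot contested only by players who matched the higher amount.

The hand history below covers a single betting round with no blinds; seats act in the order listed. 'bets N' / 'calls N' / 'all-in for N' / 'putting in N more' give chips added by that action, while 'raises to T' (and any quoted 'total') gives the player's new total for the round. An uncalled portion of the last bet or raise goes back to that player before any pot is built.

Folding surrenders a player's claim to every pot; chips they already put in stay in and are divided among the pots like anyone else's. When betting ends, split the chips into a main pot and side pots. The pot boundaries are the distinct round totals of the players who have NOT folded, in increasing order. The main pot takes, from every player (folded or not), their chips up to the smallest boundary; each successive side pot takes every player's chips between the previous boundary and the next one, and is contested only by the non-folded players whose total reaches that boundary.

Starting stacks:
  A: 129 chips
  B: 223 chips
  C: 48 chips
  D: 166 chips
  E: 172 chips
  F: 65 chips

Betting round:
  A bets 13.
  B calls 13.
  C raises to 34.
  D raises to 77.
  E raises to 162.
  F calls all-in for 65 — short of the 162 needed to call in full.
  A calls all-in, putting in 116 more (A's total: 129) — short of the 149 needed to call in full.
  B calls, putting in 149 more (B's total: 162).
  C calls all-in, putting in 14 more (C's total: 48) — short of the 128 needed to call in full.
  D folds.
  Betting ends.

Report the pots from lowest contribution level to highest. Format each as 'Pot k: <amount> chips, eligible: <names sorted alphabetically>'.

Pot 1: 288 chips, eligible: A, B, C, E, F
Pot 2: 85 chips, eligible: A, B, E, F
Pot 3: 204 chips, eligible: A, B, E
Pot 4: 66 chips, eligible: B, E

Derivation:
Contributions: A=129, B=162, C=48, D=77, E=162, F=65
Folded: D
Pot levels (distinct totals of non-folded players): 48, 65, 129, 162
Layer 1-48: 48 each from A, B, C, D, E, F = 48*6 = 288 chips; eligible A, B, C, E, F
Layer 49-65: 17 each from A, B, D, E, F = 17*5 = 85 chips; eligible A, B, E, F
Layer 66-129: A 64 + B 64 + D 12 + E 64 = 204 chips; eligible A, B, E
Layer 130-162: 33 each from B, E = 33*2 = 66 chips; eligible B, E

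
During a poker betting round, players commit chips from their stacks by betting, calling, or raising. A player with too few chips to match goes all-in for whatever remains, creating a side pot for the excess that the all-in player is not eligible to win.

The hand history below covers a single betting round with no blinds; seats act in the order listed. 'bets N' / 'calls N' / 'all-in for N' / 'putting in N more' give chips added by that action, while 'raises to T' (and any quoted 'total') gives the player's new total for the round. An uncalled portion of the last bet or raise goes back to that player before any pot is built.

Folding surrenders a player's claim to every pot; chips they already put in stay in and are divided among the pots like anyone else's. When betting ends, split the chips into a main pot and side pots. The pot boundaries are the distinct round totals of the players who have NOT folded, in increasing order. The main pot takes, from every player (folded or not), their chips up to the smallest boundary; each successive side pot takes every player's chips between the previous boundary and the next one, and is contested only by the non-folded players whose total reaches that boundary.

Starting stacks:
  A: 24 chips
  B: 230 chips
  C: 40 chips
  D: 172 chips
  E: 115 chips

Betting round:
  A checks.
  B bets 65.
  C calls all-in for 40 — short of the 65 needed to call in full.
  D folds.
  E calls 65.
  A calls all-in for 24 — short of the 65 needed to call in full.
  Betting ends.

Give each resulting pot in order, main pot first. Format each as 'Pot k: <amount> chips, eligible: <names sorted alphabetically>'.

Contributions: A=24, B=65, C=40, E=65
Folded: D
Pot levels (distinct totals of non-folded players): 24, 40, 65
Layer 1-24: 24 each from A, B, C, E = 24*4 = 96 chips; eligible A, B, C, E
Layer 25-40: 16 each from B, C, E = 16*3 = 48 chips; eligible B, C, E
Layer 41-65: 25 each from B, E = 25*2 = 50 chips; eligible B, E

Pot 1: 96 chips, eligible: A, B, C, E
Pot 2: 48 chips, eligible: B, C, E
Pot 3: 50 chips, eligible: B, E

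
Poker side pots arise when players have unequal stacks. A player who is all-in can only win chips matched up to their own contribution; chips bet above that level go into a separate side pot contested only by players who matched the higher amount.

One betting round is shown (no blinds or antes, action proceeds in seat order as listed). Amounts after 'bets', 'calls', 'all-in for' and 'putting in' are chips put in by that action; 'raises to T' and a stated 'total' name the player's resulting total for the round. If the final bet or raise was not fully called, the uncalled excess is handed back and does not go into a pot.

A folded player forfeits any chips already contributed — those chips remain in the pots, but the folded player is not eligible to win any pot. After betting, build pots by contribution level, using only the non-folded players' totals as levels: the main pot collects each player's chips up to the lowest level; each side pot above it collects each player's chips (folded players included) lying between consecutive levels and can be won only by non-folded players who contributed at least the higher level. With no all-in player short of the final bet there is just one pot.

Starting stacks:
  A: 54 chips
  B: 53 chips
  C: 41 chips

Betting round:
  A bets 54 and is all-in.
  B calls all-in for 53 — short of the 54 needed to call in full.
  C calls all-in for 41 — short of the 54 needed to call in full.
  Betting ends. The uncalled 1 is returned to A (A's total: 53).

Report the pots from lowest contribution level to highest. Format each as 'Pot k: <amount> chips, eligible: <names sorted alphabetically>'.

Pot 1: 123 chips, eligible: A, B, C
Pot 2: 24 chips, eligible: A, B

Derivation:
Contributions (after 1 returned to A): A=53, B=53, C=41
Pot levels (distinct totals of non-folded players): 41, 53
Layer 1-41: 41 each from A, B, C = 41*3 = 123 chips; eligible A, B, C
Layer 42-53: 12 each from A, B = 12*2 = 24 chips; eligible A, B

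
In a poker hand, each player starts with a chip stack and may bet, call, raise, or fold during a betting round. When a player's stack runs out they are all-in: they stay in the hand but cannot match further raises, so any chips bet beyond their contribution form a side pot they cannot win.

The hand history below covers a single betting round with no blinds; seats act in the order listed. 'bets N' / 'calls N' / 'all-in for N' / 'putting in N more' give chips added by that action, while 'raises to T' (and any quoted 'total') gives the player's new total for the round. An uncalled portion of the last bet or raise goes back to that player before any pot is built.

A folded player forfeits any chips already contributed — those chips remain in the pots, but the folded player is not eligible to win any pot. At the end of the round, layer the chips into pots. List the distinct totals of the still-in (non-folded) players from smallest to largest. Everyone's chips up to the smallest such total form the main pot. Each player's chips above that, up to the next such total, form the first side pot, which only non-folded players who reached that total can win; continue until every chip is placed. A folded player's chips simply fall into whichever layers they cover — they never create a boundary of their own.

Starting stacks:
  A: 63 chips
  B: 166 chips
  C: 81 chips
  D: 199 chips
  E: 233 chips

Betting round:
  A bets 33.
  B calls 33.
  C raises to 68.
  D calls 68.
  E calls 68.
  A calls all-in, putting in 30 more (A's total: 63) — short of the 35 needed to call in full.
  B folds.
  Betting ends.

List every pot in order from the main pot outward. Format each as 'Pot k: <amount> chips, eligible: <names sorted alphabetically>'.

Pot 1: 285 chips, eligible: A, C, D, E
Pot 2: 15 chips, eligible: C, D, E

Derivation:
Contributions: A=63, B=33, C=68, D=68, E=68
Folded: B
Pot levels (distinct totals of non-folded players): 63, 68
Layer 1-63: A 63 + B 33 + C 63 + D 63 + E 63 = 285 chips; eligible A, C, D, E
Layer 64-68: 5 each from C, D, E = 5*3 = 15 chips; eligible C, D, E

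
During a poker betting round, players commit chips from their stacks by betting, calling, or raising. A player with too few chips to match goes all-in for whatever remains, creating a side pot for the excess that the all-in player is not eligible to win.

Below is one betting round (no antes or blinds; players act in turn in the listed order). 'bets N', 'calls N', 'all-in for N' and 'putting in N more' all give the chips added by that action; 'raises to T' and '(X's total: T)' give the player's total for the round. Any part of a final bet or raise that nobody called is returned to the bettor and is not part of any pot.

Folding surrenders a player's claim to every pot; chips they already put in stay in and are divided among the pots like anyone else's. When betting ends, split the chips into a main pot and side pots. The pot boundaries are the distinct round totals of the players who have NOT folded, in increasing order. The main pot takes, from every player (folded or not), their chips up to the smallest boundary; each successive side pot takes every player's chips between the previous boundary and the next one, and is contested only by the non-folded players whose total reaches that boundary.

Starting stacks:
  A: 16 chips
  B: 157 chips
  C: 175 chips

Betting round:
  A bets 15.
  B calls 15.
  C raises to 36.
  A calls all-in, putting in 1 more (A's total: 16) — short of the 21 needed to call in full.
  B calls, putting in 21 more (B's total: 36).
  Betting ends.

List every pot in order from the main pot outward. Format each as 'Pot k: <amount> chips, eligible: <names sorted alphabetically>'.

Pot 1: 48 chips, eligible: A, B, C
Pot 2: 40 chips, eligible: B, C

Derivation:
Contributions: A=16, B=36, C=36
Pot levels (distinct totals of non-folded players): 16, 36
Layer 1-16: 16 each from A, B, C = 16*3 = 48 chips; eligible A, B, C
Layer 17-36: 20 each from B, C = 20*2 = 40 chips; eligible B, C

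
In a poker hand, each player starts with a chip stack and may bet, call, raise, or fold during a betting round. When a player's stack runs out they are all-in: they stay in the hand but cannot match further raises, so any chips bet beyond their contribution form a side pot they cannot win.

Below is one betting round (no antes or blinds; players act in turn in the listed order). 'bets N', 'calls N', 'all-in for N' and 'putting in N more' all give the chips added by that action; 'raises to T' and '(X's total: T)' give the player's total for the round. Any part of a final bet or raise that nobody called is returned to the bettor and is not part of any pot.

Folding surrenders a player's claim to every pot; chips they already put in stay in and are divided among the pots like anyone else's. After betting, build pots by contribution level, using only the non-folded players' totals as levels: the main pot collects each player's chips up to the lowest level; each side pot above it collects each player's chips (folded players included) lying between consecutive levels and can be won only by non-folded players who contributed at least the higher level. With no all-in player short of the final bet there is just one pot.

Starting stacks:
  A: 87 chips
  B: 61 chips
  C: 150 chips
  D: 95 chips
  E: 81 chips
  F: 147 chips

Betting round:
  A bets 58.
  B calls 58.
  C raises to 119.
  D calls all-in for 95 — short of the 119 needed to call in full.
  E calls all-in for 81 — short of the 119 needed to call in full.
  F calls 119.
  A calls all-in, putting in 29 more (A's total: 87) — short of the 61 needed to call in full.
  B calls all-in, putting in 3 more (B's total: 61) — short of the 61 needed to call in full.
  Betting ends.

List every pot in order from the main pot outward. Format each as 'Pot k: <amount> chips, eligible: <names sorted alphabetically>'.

Contributions: A=87, B=61, C=119, D=95, E=81, F=119
Pot levels (distinct totals of non-folded players): 61, 81, 87, 95, 119
Layer 1-61: 61 each from A, B, C, D, E, F = 61*6 = 366 chips; eligible A, B, C, D, E, F
Layer 62-81: 20 each from A, C, D, E, F = 20*5 = 100 chips; eligible A, C, D, E, F
Layer 82-87: 6 each from A, C, D, F = 6*4 = 24 chips; eligible A, C, D, F
Layer 88-95: 8 each from C, D, F = 8*3 = 24 chips; eligible C, D, F
Layer 96-119: 24 each from C, F = 24*2 = 48 chips; eligible C, F

Pot 1: 366 chips, eligible: A, B, C, D, E, F
Pot 2: 100 chips, eligible: A, C, D, E, F
Pot 3: 24 chips, eligible: A, C, D, F
Pot 4: 24 chips, eligible: C, D, F
Pot 5: 48 chips, eligible: C, F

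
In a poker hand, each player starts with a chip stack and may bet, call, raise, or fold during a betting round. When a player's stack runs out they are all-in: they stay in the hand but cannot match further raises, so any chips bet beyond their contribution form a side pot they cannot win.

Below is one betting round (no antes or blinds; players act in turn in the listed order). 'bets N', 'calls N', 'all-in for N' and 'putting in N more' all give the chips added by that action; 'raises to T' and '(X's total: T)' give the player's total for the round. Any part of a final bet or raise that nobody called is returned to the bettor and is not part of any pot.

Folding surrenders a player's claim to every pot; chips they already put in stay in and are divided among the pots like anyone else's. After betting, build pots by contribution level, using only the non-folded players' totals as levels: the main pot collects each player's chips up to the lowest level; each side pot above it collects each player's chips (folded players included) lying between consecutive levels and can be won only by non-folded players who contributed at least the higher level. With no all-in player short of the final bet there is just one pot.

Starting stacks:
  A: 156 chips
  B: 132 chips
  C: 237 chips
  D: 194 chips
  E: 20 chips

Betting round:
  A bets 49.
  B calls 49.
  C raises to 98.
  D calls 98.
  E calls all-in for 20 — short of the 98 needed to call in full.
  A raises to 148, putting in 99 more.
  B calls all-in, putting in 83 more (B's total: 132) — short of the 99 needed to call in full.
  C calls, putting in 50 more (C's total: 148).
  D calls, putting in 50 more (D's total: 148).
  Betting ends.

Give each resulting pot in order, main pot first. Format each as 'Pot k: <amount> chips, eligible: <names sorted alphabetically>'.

Pot 1: 100 chips, eligible: A, B, C, D, E
Pot 2: 448 chips, eligible: A, B, C, D
Pot 3: 48 chips, eligible: A, C, D

Derivation:
Contributions: A=148, B=132, C=148, D=148, E=20
Pot levels (distinct totals of non-folded players): 20, 132, 148
Layer 1-20: 20 each from A, B, C, D, E = 20*5 = 100 chips; eligible A, B, C, D, E
Layer 21-132: 112 each from A, B, C, D = 112*4 = 448 chips; eligible A, B, C, D
Layer 133-148: 16 each from A, C, D = 16*3 = 48 chips; eligible A, C, D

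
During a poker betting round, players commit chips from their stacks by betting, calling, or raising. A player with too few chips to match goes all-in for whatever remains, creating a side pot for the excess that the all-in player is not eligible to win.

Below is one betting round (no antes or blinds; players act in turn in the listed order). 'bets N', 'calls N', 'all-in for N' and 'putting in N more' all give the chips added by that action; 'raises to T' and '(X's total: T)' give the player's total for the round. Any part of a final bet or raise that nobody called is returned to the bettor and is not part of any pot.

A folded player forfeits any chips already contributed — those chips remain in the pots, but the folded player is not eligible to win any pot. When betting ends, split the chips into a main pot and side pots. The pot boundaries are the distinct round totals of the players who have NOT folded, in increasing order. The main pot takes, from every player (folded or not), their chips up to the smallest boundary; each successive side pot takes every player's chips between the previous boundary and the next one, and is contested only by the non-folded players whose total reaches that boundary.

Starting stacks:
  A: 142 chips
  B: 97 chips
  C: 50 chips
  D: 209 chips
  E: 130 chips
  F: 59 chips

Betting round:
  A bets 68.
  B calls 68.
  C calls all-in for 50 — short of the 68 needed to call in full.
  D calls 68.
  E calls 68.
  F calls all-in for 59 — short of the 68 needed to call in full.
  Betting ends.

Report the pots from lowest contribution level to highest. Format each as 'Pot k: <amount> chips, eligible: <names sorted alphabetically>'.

Pot 1: 300 chips, eligible: A, B, C, D, E, F
Pot 2: 45 chips, eligible: A, B, D, E, F
Pot 3: 36 chips, eligible: A, B, D, E

Derivation:
Contributions: A=68, B=68, C=50, D=68, E=68, F=59
Pot levels (distinct totals of non-folded players): 50, 59, 68
Layer 1-50: 50 each from A, B, C, D, E, F = 50*6 = 300 chips; eligible A, B, C, D, E, F
Layer 51-59: 9 each from A, B, D, E, F = 9*5 = 45 chips; eligible A, B, D, E, F
Layer 60-68: 9 each from A, B, D, E = 9*4 = 36 chips; eligible A, B, D, E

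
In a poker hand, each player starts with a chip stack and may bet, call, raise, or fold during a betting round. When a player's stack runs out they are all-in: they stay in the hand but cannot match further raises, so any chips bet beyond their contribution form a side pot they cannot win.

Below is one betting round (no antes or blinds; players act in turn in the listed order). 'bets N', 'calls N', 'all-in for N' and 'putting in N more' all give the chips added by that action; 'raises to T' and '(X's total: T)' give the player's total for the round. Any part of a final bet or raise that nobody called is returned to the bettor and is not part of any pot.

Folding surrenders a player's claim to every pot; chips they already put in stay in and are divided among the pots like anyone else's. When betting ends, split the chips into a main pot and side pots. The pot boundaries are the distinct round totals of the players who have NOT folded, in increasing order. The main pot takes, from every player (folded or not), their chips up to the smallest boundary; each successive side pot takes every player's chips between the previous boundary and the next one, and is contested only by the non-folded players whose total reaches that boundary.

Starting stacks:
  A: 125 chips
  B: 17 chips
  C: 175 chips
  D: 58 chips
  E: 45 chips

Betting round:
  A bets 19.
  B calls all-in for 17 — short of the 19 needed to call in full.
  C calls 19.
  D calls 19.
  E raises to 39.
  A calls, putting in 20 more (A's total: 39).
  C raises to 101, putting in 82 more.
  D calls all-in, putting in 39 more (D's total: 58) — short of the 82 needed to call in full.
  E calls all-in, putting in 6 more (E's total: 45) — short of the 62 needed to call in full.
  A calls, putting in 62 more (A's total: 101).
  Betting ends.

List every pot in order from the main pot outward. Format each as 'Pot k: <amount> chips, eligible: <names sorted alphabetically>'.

Pot 1: 85 chips, eligible: A, B, C, D, E
Pot 2: 112 chips, eligible: A, C, D, E
Pot 3: 39 chips, eligible: A, C, D
Pot 4: 86 chips, eligible: A, C

Derivation:
Contributions: A=101, B=17, C=101, D=58, E=45
Pot levels (distinct totals of non-folded players): 17, 45, 58, 101
Layer 1-17: 17 each from A, B, C, D, E = 17*5 = 85 chips; eligible A, B, C, D, E
Layer 18-45: 28 each from A, C, D, E = 28*4 = 112 chips; eligible A, C, D, E
Layer 46-58: 13 each from A, C, D = 13*3 = 39 chips; eligible A, C, D
Layer 59-101: 43 each from A, C = 43*2 = 86 chips; eligible A, C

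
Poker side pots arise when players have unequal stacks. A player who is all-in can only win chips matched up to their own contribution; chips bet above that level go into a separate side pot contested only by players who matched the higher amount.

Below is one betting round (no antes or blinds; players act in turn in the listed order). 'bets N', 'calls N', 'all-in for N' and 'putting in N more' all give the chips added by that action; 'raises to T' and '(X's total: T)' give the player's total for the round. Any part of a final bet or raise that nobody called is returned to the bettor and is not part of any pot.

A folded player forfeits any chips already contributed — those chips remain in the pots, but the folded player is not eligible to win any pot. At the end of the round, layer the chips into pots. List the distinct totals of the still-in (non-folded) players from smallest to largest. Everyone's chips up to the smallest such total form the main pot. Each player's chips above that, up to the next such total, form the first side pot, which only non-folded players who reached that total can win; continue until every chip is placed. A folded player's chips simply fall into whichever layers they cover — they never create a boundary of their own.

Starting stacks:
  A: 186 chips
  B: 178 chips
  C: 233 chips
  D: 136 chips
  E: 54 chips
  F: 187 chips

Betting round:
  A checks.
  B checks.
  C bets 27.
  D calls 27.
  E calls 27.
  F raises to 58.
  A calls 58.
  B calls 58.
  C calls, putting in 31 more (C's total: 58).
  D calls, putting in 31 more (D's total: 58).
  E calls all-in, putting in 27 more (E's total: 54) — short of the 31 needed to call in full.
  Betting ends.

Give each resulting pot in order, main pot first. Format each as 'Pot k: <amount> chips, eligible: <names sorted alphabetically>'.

Contributions: A=58, B=58, C=58, D=58, E=54, F=58
Pot levels (distinct totals of non-folded players): 54, 58
Layer 1-54: 54 each from A, B, C, D, E, F = 54*6 = 324 chips; eligible A, B, C, D, E, F
Layer 55-58: 4 each from A, B, C, D, F = 4*5 = 20 chips; eligible A, B, C, D, F

Pot 1: 324 chips, eligible: A, B, C, D, E, F
Pot 2: 20 chips, eligible: A, B, C, D, F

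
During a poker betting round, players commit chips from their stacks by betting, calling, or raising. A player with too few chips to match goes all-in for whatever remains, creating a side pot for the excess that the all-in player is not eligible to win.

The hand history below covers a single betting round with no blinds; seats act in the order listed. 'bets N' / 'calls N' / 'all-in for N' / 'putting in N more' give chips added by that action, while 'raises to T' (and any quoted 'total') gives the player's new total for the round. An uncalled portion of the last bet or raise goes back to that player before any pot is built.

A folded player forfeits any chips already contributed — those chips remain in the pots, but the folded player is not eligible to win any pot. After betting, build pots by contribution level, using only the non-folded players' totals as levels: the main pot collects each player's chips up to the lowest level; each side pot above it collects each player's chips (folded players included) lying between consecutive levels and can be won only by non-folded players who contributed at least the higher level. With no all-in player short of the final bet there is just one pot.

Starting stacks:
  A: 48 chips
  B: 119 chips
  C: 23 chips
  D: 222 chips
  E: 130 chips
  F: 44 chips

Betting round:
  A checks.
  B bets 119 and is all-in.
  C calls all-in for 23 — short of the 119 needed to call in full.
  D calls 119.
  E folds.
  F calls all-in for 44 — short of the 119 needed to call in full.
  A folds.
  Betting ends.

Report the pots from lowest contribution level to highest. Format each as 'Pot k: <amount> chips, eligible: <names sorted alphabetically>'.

Pot 1: 92 chips, eligible: B, C, D, F
Pot 2: 63 chips, eligible: B, D, F
Pot 3: 150 chips, eligible: B, D

Derivation:
Contributions: B=119, C=23, D=119, F=44
Folded: A, E
Pot levels (distinct totals of non-folded players): 23, 44, 119
Layer 1-23: 23 each from B, C, D, F = 23*4 = 92 chips; eligible B, C, D, F
Layer 24-44: 21 each from B, D, F = 21*3 = 63 chips; eligible B, D, F
Layer 45-119: 75 each from B, D = 75*2 = 150 chips; eligible B, D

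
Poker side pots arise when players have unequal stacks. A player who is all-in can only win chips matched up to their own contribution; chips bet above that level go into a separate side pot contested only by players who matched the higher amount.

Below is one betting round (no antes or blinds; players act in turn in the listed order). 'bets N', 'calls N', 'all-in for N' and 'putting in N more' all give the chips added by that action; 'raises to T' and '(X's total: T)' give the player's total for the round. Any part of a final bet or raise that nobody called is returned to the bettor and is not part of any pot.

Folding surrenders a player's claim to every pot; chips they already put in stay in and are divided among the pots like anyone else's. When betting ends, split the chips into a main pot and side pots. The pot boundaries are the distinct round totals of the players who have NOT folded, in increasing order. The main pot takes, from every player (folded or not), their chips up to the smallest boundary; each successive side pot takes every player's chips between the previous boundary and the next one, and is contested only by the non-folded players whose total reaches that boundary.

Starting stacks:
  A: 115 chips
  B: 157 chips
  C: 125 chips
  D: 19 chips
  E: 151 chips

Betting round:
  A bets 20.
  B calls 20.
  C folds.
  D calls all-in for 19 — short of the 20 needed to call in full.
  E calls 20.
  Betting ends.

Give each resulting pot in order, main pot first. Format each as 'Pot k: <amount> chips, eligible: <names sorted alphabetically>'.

Contributions: A=20, B=20, D=19, E=20
Folded: C
Pot levels (distinct totals of non-folded players): 19, 20
Layer 1-19: 19 each from A, B, D, E = 19*4 = 76 chips; eligible A, B, D, E
Layer 20-20: 1 each from A, B, E = 1*3 = 3 chips; eligible A, B, E

Pot 1: 76 chips, eligible: A, B, D, E
Pot 2: 3 chips, eligible: A, B, E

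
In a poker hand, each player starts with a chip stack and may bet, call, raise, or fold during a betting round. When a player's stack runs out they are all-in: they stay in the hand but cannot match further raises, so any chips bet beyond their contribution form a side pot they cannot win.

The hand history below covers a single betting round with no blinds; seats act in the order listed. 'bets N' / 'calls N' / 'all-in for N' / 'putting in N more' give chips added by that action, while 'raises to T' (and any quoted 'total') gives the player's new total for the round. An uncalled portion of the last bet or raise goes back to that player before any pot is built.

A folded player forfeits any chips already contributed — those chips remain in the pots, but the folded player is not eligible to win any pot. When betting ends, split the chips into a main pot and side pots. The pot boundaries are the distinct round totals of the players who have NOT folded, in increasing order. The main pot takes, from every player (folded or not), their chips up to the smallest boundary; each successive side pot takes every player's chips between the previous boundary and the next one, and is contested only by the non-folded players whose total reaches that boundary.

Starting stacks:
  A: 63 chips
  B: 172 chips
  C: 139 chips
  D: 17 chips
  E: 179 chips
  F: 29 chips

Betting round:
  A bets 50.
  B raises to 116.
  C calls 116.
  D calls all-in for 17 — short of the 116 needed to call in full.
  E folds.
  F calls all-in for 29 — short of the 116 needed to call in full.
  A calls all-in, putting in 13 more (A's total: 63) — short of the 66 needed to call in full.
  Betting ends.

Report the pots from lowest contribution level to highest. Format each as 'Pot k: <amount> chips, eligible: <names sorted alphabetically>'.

Pot 1: 85 chips, eligible: A, B, C, D, F
Pot 2: 48 chips, eligible: A, B, C, F
Pot 3: 102 chips, eligible: A, B, C
Pot 4: 106 chips, eligible: B, C

Derivation:
Contributions: A=63, B=116, C=116, D=17, F=29
Folded: E
Pot levels (distinct totals of non-folded players): 17, 29, 63, 116
Layer 1-17: 17 each from A, B, C, D, F = 17*5 = 85 chips; eligible A, B, C, D, F
Layer 18-29: 12 each from A, B, C, F = 12*4 = 48 chips; eligible A, B, C, F
Layer 30-63: 34 each from A, B, C = 34*3 = 102 chips; eligible A, B, C
Layer 64-116: 53 each from B, C = 53*2 = 106 chips; eligible B, C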